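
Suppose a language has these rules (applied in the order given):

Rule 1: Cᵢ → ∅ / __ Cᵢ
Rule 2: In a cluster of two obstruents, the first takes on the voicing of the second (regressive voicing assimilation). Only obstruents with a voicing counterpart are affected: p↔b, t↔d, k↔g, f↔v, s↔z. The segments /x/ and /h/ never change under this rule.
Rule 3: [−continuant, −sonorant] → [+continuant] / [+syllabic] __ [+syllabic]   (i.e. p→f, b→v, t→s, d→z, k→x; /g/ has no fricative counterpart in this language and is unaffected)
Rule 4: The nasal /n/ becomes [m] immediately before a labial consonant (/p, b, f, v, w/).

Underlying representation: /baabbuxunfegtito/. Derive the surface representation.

Rule 1 (degemination): /bb/ is a geminate; the first /b/ deletes. /baabbuxunfegtito/ → baabuxunfegtito.
Rule 2 (regressive voicing assimilation): /g/ precedes the voiceless obstruent /t/, so it devoices to [k] by assimilation. /baabuxunfegtito/ → baabuxunfektito.
Rule 3 (intervocalic spirantization): /b/ is a stop between vowels /a/ and /u/, so it spirantizes to the fricative [v]. /t/ is a stop between vowels /i/ and /o/, so it spirantizes to the fricative [s]. /baabuxunfektito/ → baavuxunfektiso.
Rule 4 (nasal place assimilation): /n/ precedes the labial consonant /f/, so it assimilates in place to [m]. /baavuxunfektiso/ → baavuxumfektiso.

baavuxumfektiso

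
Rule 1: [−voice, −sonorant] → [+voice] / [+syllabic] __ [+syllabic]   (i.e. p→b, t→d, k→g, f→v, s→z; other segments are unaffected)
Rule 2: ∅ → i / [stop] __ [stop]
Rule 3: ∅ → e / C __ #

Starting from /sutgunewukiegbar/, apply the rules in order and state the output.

sutigunewugiegibare

Rule 1 (intervocalic voicing): /k/ is a voiceless obstruent between vowels /u/ and /i/, so it voices to [g]. /sutgunewukiegbar/ → sutgunewugiegbar.
Rule 2 (stop-cluster i-epenthesis): /t/ and /g/ form a stop–stop cluster, so [i] is inserted between them. /g/ and /b/ form a stop–stop cluster, so [i] is inserted between them. /sutgunewugiegbar/ → sutigunewugiegibar.
Rule 3 (final e-epenthesis): the form ends in the consonant /r/, so [e] is inserted word-finally. /sutigunewugiegibar/ → sutigunewugiegibare.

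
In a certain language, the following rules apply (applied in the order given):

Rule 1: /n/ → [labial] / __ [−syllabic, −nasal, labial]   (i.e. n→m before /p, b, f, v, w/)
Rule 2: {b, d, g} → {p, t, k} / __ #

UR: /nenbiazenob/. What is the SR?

nembiazenop

Rule 1 (nasal place assimilation): /n/ precedes the labial consonant /b/, so it assimilates in place to [m]. /nenbiazenob/ → nembiazenob.
Rule 2 (final devoicing): /b/ is a voiced stop in word-final position, so it devoices to [p]. /nembiazenob/ → nembiazenop.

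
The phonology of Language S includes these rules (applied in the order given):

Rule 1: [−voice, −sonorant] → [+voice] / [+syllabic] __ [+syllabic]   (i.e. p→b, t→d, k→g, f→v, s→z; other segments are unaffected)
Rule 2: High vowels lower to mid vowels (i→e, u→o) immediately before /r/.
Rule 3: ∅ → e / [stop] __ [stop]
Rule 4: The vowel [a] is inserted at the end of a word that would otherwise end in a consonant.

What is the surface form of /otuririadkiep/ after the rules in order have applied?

Rule 1 (intervocalic voicing): /t/ is a voiceless obstruent between vowels /o/ and /u/, so it voices to [d]. /otuririadkiep/ → oduririadkiep.
Rule 2 (pre-rhotic lowering): /u/ is a high vowel immediately before /r/, so it lowers to [o]. /i/ is a high vowel immediately before /r/, so it lowers to [e]. /oduririadkiep/ → odoreriadkiep.
Rule 3 (stop-cluster e-epenthesis): /d/ and /k/ form a stop–stop cluster, so [e] is inserted between them. /odoreriadkiep/ → odoreriadekiep.
Rule 4 (final a-epenthesis): the form ends in the consonant /p/, so [a] is inserted word-finally. /odoreriadekiep/ → odoreriadekiepa.

odoreriadekiepa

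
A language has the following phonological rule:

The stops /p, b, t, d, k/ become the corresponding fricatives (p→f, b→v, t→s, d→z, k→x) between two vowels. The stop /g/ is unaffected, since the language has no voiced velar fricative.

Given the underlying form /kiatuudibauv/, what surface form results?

Scanning /kiatuudibauv/: /k/ at position 1 is not in the conditioning environment; /t/ is a stop between vowels /a/ and /u/, so it spirantizes to the fricative [s]; /d/ is a stop between vowels /u/ and /i/, so it spirantizes to the fricative [z]; /b/ is a stop between vowels /i/ and /a/, so it spirantizes to the fricative [v].
Result: [kiasuuzivauv].

kiasuuzivauv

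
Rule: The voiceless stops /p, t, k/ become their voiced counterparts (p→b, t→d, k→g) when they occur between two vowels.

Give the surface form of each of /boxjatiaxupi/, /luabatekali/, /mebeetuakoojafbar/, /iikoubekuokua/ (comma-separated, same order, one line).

/boxjatiaxupi/: /t/ is a voiceless stop between vowels /a/ and /i/, so it voices to [d]. /p/ is a voiceless stop between vowels /u/ and /i/, so it voices to [b]. → [boxjadiaxubi].
/luabatekali/: /t/ is a voiceless stop between vowels /a/ and /e/, so it voices to [d]. /k/ is a voiceless stop between vowels /e/ and /a/, so it voices to [g]. → [luabadegali].
/mebeetuakoojafbar/: /t/ is a voiceless stop between vowels /e/ and /u/, so it voices to [d]. /k/ is a voiceless stop between vowels /a/ and /o/, so it voices to [g]. → [mebeeduagoojafbar].
/iikoubekuokua/: /k/ is a voiceless stop between vowels /i/ and /o/, so it voices to [g]. /k/ is a voiceless stop between vowels /e/ and /u/, so it voices to [g]. /k/ is a voiceless stop between vowels /o/ and /u/, so it voices to [g]. → [iigoubeguogua].

boxjadiaxubi, luabadegali, mebeeduagoojafbar, iigoubeguogua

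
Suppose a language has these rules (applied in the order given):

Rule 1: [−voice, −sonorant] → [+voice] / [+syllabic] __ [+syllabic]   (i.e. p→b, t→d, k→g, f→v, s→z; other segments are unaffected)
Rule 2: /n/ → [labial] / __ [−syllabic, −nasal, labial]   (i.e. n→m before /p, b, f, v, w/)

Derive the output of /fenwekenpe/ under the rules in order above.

Rule 1 (intervocalic voicing): /k/ is a voiceless obstruent between vowels /e/ and /e/, so it voices to [g]. /fenwekenpe/ → fenwegenpe.
Rule 2 (nasal place assimilation): /n/ precedes the labial consonant /w/, so it assimilates in place to [m]. /n/ precedes the labial consonant /p/, so it assimilates in place to [m]. /fenwegenpe/ → femwegempe.

femwegempe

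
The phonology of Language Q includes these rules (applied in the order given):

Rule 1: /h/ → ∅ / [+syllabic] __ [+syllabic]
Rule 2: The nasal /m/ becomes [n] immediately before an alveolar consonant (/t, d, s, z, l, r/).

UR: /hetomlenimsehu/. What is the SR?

Rule 1 (intervocalic h-deletion): /h/ occurs between vowels /e/ and /u/, so it deletes. /hetomlenimsehu/ → hetomlenimseu.
Rule 2 (nasal place assimilation): /m/ precedes the alveolar consonant /l/, so it assimilates in place to [n]. /m/ precedes the alveolar consonant /s/, so it assimilates in place to [n]. /hetomlenimseu/ → hetonleninseu.

hetonleninseu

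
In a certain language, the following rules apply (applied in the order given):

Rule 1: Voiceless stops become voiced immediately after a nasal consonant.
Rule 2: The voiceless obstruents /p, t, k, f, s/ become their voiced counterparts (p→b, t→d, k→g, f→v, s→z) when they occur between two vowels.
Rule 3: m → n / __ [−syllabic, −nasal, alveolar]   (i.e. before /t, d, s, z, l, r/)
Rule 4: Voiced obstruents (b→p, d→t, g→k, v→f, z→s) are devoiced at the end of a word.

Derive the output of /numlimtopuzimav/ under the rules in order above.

Rule 1 (post-nasal voicing): /t/ is a voiceless stop immediately after the nasal /m/, so it voices to [d]. /numlimtopuzimav/ → numlimdopuzimav.
Rule 2 (intervocalic voicing): /p/ is a voiceless obstruent between vowels /o/ and /u/, so it voices to [b]. /numlimdopuzimav/ → numlimdobuzimav.
Rule 3 (nasal place assimilation): /m/ precedes the alveolar consonant /l/, so it assimilates in place to [n]. /m/ precedes the alveolar consonant /d/, so it assimilates in place to [n]. /numlimdobuzimav/ → nunlindobuzimav.
Rule 4 (final devoicing): /v/ is a voiced obstruent in word-final position, so it devoices to [f]. /nunlindobuzimav/ → nunlindobuzimaf.

nunlindobuzimaf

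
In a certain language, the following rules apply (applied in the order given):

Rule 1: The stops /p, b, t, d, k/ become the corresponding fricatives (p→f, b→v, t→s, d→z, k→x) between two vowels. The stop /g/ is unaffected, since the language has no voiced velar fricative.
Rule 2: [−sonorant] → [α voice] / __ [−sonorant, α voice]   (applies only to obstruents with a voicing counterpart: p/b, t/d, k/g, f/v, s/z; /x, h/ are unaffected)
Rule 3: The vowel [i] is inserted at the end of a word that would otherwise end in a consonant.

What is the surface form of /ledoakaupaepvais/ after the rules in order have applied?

Rule 1 (intervocalic spirantization): /d/ is a stop between vowels /e/ and /o/, so it spirantizes to the fricative [z]. /k/ is a stop between vowels /a/ and /a/, so it spirantizes to the fricative [x]. /p/ is a stop between vowels /u/ and /a/, so it spirantizes to the fricative [f]. /ledoakaupaepvais/ → lezoaxaufaepvais.
Rule 2 (regressive voicing assimilation): /p/ precedes the voiced obstruent /v/, so it voices to [b] by assimilation. /lezoaxaufaepvais/ → lezoaxaufaebvais.
Rule 3 (final i-epenthesis): the form ends in the consonant /s/, so [i] is inserted word-finally. /lezoaxaufaebvais/ → lezoaxaufaebvaisi.

lezoaxaufaebvaisi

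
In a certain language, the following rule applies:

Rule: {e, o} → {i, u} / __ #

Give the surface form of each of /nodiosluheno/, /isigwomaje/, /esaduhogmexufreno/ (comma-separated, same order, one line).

nodiosluhenu, isigwomaji, esaduhogmexufrenu

/nodiosluheno/: /o/ is a mid vowel in word-final position, so it raises to [u]. → [nodiosluhenu].
/isigwomaje/: /e/ is a mid vowel in word-final position, so it raises to [i]. → [isigwomaji].
/esaduhogmexufreno/: /o/ is a mid vowel in word-final position, so it raises to [u]. → [esaduhogmexufrenu].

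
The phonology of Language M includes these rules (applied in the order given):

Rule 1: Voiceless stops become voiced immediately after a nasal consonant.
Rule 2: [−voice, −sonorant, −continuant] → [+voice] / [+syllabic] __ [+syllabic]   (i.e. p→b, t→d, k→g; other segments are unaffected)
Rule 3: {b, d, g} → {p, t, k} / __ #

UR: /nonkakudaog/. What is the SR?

Rule 1 (post-nasal voicing): /k/ is a voiceless stop immediately after the nasal /n/, so it voices to [g]. /nonkakudaog/ → nongakudaog.
Rule 2 (intervocalic voicing): /k/ is a voiceless stop between vowels /a/ and /u/, so it voices to [g]. /nongakudaog/ → nongagudaog.
Rule 3 (final devoicing): /g/ is a voiced stop in word-final position, so it devoices to [k]. /nongagudaog/ → nongagudaok.

nongagudaok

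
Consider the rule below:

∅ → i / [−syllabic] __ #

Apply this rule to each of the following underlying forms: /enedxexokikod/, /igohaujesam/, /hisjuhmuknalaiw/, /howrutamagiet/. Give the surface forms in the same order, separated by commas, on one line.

/enedxexokikod/: the form ends in the consonant /d/, so [i] is inserted word-finally. → [enedxexokikodi].
/igohaujesam/: the form ends in the consonant /m/, so [i] is inserted word-finally. → [igohaujesami].
/hisjuhmuknalaiw/: the form ends in the consonant /w/, so [i] is inserted word-finally. → [hisjuhmuknalaiwi].
/howrutamagiet/: the form ends in the consonant /t/, so [i] is inserted word-finally. → [howrutamagieti].

enedxexokikodi, igohaujesami, hisjuhmuknalaiwi, howrutamagieti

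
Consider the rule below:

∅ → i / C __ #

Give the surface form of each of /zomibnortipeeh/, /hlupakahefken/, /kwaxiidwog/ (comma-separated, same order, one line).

/zomibnortipeeh/: the form ends in the consonant /h/, so [i] is inserted word-finally. → [zomibnortipeehi].
/hlupakahefken/: the form ends in the consonant /n/, so [i] is inserted word-finally. → [hlupakahefkeni].
/kwaxiidwog/: the form ends in the consonant /g/, so [i] is inserted word-finally. → [kwaxiidwogi].

zomibnortipeehi, hlupakahefkeni, kwaxiidwogi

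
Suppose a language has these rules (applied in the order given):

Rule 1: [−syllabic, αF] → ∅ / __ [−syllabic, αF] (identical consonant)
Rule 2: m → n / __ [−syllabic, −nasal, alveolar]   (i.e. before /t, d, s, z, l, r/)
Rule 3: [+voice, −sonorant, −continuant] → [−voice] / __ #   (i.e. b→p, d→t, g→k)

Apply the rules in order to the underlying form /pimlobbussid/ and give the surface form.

pinlobusit

Rule 1 (degemination): /bb/ is a geminate; the first /b/ deletes. /ss/ is a geminate; the first /s/ deletes. /pimlobbussid/ → pimlobusid.
Rule 2 (nasal place assimilation): /m/ precedes the alveolar consonant /l/, so it assimilates in place to [n]. /pimlobusid/ → pinlobusid.
Rule 3 (final devoicing): /d/ is a voiced stop in word-final position, so it devoices to [t]. /pinlobusid/ → pinlobusit.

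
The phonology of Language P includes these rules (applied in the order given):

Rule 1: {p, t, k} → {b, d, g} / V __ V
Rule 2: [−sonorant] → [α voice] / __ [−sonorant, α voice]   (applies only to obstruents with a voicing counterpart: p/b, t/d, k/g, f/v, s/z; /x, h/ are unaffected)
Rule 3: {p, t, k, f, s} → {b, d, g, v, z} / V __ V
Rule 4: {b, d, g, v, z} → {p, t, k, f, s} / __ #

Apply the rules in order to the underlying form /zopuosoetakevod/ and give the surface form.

Rule 1 (intervocalic voicing): /p/ is a voiceless stop between vowels /o/ and /u/, so it voices to [b]. /t/ is a voiceless stop between vowels /e/ and /a/, so it voices to [d]. /k/ is a voiceless stop between vowels /a/ and /e/, so it voices to [g]. /zopuosoetakevod/ → zobuosoedagevod.
Rule 2 (regressive voicing assimilation): no segment meets the environment; /zobuosoedagevod/ is unchanged.
Rule 3 (intervocalic voicing): /s/ is a voiceless obstruent between vowels /o/ and /o/, so it voices to [z]. /zobuosoedagevod/ → zobuozoedagevod.
Rule 4 (final devoicing): /d/ is a voiced obstruent in word-final position, so it devoices to [t]. /zobuozoedagevod/ → zobuozoedagevot.

zobuozoedagevot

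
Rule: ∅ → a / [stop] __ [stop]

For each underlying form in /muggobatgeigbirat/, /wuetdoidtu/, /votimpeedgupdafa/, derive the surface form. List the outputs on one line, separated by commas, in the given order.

/muggobatgeigbirat/: /g/ and /g/ form a stop–stop cluster, so [a] is inserted between them. /t/ and /g/ form a stop–stop cluster, so [a] is inserted between them. /g/ and /b/ form a stop–stop cluster, so [a] is inserted between them. → [mugagobatageigabirat].
/wuetdoidtu/: /t/ and /d/ form a stop–stop cluster, so [a] is inserted between them. /d/ and /t/ form a stop–stop cluster, so [a] is inserted between them. → [wuetadoidatu].
/votimpeedgupdafa/: /d/ and /g/ form a stop–stop cluster, so [a] is inserted between them. /p/ and /d/ form a stop–stop cluster, so [a] is inserted between them. → [votimpeedagupadafa].

mugagobatageigabirat, wuetadoidatu, votimpeedagupadafa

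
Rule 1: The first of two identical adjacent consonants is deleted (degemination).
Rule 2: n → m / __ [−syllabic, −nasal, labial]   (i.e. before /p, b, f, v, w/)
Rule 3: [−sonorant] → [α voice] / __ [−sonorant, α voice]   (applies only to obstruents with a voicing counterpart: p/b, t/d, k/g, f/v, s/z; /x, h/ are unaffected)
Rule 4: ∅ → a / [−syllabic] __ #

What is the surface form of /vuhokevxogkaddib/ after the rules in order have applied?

Rule 1 (degemination): /dd/ is a geminate; the first /d/ deletes. /vuhokevxogkaddib/ → vuhokevxogkadib.
Rule 2 (nasal place assimilation): no segment meets the environment; /vuhokevxogkadib/ is unchanged.
Rule 3 (regressive voicing assimilation): /v/ precedes the voiceless obstruent /x/, so it devoices to [f] by assimilation. /g/ precedes the voiceless obstruent /k/, so it devoices to [k] by assimilation. /vuhokevxogkadib/ → vuhokefxokkadib.
Rule 4 (final a-epenthesis): the form ends in the consonant /b/, so [a] is inserted word-finally. /vuhokefxokkadib/ → vuhokefxokkadiba.

vuhokefxokkadiba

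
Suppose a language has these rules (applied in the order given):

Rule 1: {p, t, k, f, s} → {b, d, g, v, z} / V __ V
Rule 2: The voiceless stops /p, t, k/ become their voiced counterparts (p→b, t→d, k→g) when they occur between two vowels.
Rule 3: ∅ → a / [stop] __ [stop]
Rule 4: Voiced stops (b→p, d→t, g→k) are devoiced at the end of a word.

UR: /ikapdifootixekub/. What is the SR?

Rule 1 (intervocalic voicing): /k/ is a voiceless obstruent between vowels /i/ and /a/, so it voices to [g]. /f/ is a voiceless obstruent between vowels /i/ and /o/, so it voices to [v]. /t/ is a voiceless obstruent between vowels /o/ and /i/, so it voices to [d]. /k/ is a voiceless obstruent between vowels /e/ and /u/, so it voices to [g]. /ikapdifootixekub/ → igapdivoodixegub.
Rule 2 (intervocalic voicing): no segment meets the environment; /igapdivoodixegub/ is unchanged.
Rule 3 (stop-cluster a-epenthesis): /p/ and /d/ form a stop–stop cluster, so [a] is inserted between them. /igapdivoodixegub/ → igapadivoodixegub.
Rule 4 (final devoicing): /b/ is a voiced stop in word-final position, so it devoices to [p]. /igapadivoodixegub/ → igapadivoodixegup.

igapadivoodixegup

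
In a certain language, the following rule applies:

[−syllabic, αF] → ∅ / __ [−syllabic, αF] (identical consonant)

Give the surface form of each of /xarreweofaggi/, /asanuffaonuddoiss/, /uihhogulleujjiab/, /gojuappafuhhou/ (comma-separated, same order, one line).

/xarreweofaggi/: /rr/ is a geminate; the first /r/ deletes. /gg/ is a geminate; the first /g/ deletes. → [xareweofagi].
/asanuffaonuddoiss/: /ff/ is a geminate; the first /f/ deletes. /dd/ is a geminate; the first /d/ deletes. /ss/ is a geminate; the first /s/ deletes. → [asanufaonudois].
/uihhogulleujjiab/: /hh/ is a geminate; the first /h/ deletes. /ll/ is a geminate; the first /l/ deletes. /jj/ is a geminate; the first /j/ deletes. → [uihoguleujiab].
/gojuappafuhhou/: /pp/ is a geminate; the first /p/ deletes. /hh/ is a geminate; the first /h/ deletes. → [gojuapafuhou].

xareweofagi, asanufaonudois, uihoguleujiab, gojuapafuhou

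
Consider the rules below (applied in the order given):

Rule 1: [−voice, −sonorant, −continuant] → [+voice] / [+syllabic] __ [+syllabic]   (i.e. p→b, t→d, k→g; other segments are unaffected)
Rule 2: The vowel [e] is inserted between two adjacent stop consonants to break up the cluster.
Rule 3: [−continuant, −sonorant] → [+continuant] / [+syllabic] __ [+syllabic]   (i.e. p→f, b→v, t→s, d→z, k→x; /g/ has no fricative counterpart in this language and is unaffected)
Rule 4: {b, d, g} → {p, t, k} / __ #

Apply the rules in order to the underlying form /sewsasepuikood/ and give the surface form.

Rule 1 (intervocalic voicing): /p/ is a voiceless stop between vowels /e/ and /u/, so it voices to [b]. /k/ is a voiceless stop between vowels /i/ and /o/, so it voices to [g]. /sewsasepuikood/ → sewsasebuigood.
Rule 2 (stop-cluster e-epenthesis): no segment meets the environment; /sewsasebuigood/ is unchanged.
Rule 3 (intervocalic spirantization): /b/ is a stop between vowels /e/ and /u/, so it spirantizes to the fricative [v]. /sewsasebuigood/ → sewsasevuigood.
Rule 4 (final devoicing): /d/ is a voiced stop in word-final position, so it devoices to [t]. /sewsasevuigood/ → sewsasevuigoot.

sewsasevuigoot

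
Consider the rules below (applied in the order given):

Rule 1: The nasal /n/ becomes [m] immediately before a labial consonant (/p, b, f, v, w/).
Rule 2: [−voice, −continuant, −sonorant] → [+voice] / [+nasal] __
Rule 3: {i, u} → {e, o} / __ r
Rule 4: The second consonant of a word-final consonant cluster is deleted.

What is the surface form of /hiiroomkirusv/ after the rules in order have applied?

hieroomgerus

Rule 1 (nasal place assimilation): no segment meets the environment; /hiiroomkirusv/ is unchanged.
Rule 2 (post-nasal voicing): /k/ is a voiceless stop immediately after the nasal /m/, so it voices to [g]. /hiiroomkirusv/ → hiiroomgirusv.
Rule 3 (pre-rhotic lowering): /i/ is a high vowel immediately before /r/, so it lowers to [e]. /i/ is a high vowel immediately before /r/, so it lowers to [e]. /hiiroomgirusv/ → hieroomgerusv.
Rule 4 (final cluster simplification): /v/ is the second consonant of a word-final cluster /sv/, so it deletes. /hieroomgerusv/ → hieroomgerus.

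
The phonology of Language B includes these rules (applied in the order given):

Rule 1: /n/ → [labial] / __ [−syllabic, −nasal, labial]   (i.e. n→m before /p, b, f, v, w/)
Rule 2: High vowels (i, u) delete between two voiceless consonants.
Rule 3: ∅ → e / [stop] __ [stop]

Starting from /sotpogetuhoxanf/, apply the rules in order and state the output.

sotepogethoxamf

Rule 1 (nasal place assimilation): /n/ precedes the labial consonant /f/, so it assimilates in place to [m]. /sotpogetuhoxanf/ → sotpogetuhoxamf.
Rule 2 (high vowel syncope): /u/ is a high vowel flanked by voiceless consonants /t/ and /h/, so it deletes. /sotpogetuhoxamf/ → sotpogethoxamf.
Rule 3 (stop-cluster e-epenthesis): /t/ and /p/ form a stop–stop cluster, so [e] is inserted between them. /sotpogethoxamf/ → sotepogethoxamf.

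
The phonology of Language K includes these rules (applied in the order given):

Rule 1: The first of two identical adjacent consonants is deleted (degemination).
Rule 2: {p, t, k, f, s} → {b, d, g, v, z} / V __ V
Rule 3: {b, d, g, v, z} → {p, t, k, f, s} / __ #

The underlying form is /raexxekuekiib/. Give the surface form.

Rule 1 (degemination): /xx/ is a geminate; the first /x/ deletes. /raexxekuekiib/ → raexekuekiib.
Rule 2 (intervocalic voicing): /k/ is a voiceless obstruent between vowels /e/ and /u/, so it voices to [g]. /k/ is a voiceless obstruent between vowels /e/ and /i/, so it voices to [g]. /raexekuekiib/ → raexeguegiib.
Rule 3 (final devoicing): /b/ is a voiced obstruent in word-final position, so it devoices to [p]. /raexeguegiib/ → raexeguegiip.

raexeguegiip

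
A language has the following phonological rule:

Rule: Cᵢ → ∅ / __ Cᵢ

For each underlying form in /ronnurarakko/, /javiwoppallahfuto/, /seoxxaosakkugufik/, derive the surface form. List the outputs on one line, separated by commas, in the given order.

/ronnurarakko/: /nn/ is a geminate; the first /n/ deletes. /kk/ is a geminate; the first /k/ deletes. → [ronurarako].
/javiwoppallahfuto/: /pp/ is a geminate; the first /p/ deletes. /ll/ is a geminate; the first /l/ deletes. → [javiwopalahfuto].
/seoxxaosakkugufik/: /xx/ is a geminate; the first /x/ deletes. /kk/ is a geminate; the first /k/ deletes. → [seoxaosakugufik].

ronurarako, javiwopalahfuto, seoxaosakugufik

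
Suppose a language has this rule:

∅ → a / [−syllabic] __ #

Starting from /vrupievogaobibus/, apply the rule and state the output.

the form ends in the consonant /s/, so [a] is inserted word-finally.
Surface form: [vrupievogaobibusa].

vrupievogaobibusa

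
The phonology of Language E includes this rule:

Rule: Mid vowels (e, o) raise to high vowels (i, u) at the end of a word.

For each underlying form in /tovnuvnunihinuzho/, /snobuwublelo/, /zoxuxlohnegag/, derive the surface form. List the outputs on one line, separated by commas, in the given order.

/tovnuvnunihinuzho/: /o/ is a mid vowel in word-final position, so it raises to [u]. → [tovnuvnunihinuzhu].
/snobuwublelo/: /o/ is a mid vowel in word-final position, so it raises to [u]. → [snobuwublelu].
/zoxuxlohnegag/: the rule's environment is not met; surfaces unchanged as [zoxuxlohnegag].

tovnuvnunihinuzhu, snobuwublelu, zoxuxlohnegag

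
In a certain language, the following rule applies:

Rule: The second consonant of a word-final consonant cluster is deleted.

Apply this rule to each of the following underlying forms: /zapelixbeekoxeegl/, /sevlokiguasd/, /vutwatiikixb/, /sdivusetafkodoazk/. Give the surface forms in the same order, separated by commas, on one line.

zapelixbeekoxeeg, sevlokiguas, vutwatiikix, sdivusetafkodoaz

/zapelixbeekoxeegl/: /l/ is the second consonant of a word-final cluster /gl/, so it deletes. → [zapelixbeekoxeeg].
/sevlokiguasd/: /d/ is the second consonant of a word-final cluster /sd/, so it deletes. → [sevlokiguas].
/vutwatiikixb/: /b/ is the second consonant of a word-final cluster /xb/, so it deletes. → [vutwatiikix].
/sdivusetafkodoazk/: /k/ is the second consonant of a word-final cluster /zk/, so it deletes. → [sdivusetafkodoaz].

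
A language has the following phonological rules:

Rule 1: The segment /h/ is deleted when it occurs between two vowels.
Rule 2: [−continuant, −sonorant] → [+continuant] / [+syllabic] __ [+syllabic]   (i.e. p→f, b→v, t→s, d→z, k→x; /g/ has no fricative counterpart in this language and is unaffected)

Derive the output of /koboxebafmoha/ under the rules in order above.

Rule 1 (intervocalic h-deletion): /h/ occurs between vowels /o/ and /a/, so it deletes. /koboxebafmoha/ → koboxebafmoa.
Rule 2 (intervocalic spirantization): /b/ is a stop between vowels /o/ and /o/, so it spirantizes to the fricative [v]. /b/ is a stop between vowels /e/ and /a/, so it spirantizes to the fricative [v]. /koboxebafmoa/ → kovoxevafmoa.

kovoxevafmoa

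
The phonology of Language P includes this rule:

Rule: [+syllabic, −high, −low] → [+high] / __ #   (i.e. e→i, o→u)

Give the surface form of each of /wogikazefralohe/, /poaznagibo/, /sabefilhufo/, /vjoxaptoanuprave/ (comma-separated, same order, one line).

wogikazefralohi, poaznagibu, sabefilhufu, vjoxaptoanupravi

/wogikazefralohe/: /e/ is a mid vowel in word-final position, so it raises to [i]. → [wogikazefralohi].
/poaznagibo/: /o/ is a mid vowel in word-final position, so it raises to [u]. → [poaznagibu].
/sabefilhufo/: /o/ is a mid vowel in word-final position, so it raises to [u]. → [sabefilhufu].
/vjoxaptoanuprave/: /e/ is a mid vowel in word-final position, so it raises to [i]. → [vjoxaptoanupravi].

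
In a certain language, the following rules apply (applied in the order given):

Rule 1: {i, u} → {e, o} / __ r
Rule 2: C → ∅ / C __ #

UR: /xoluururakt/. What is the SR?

xoluororak

Rule 1 (pre-rhotic lowering): /u/ is a high vowel immediately before /r/, so it lowers to [o]. /u/ is a high vowel immediately before /r/, so it lowers to [o]. /xoluururakt/ → xoluororakt.
Rule 2 (final cluster simplification): /t/ is the second consonant of a word-final cluster /kt/, so it deletes. /xoluororakt/ → xoluororak.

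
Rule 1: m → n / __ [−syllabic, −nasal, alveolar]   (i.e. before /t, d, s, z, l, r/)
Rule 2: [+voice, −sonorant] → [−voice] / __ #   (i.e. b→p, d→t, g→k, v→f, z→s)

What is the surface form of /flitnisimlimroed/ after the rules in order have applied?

Rule 1 (nasal place assimilation): /m/ precedes the alveolar consonant /l/, so it assimilates in place to [n]. /m/ precedes the alveolar consonant /r/, so it assimilates in place to [n]. /flitnisimlimroed/ → flitnisinlinroed.
Rule 2 (final devoicing): /d/ is a voiced obstruent in word-final position, so it devoices to [t]. /flitnisinlinroed/ → flitnisinlinroet.

flitnisinlinroet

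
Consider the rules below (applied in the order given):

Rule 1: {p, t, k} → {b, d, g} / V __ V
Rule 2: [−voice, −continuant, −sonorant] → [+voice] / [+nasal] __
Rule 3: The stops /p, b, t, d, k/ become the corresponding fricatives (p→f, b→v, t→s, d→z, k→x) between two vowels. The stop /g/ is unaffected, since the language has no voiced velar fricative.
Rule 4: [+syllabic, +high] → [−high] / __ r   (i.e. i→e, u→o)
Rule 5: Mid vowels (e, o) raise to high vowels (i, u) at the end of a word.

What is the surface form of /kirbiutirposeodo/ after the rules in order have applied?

kerbiuzerposeozu

Rule 1 (intervocalic voicing): /t/ is a voiceless stop between vowels /u/ and /i/, so it voices to [d]. /kirbiutirposeodo/ → kirbiudirposeodo.
Rule 2 (post-nasal voicing): no segment meets the environment; /kirbiudirposeodo/ is unchanged.
Rule 3 (intervocalic spirantization): /d/ is a stop between vowels /u/ and /i/, so it spirantizes to the fricative [z]. /d/ is a stop between vowels /o/ and /o/, so it spirantizes to the fricative [z]. /kirbiudirposeodo/ → kirbiuzirposeozo.
Rule 4 (pre-rhotic lowering): /i/ is a high vowel immediately before /r/, so it lowers to [e]. /i/ is a high vowel immediately before /r/, so it lowers to [e]. /kirbiuzirposeozo/ → kerbiuzerposeozo.
Rule 5 (final vowel raising): /o/ is a mid vowel in word-final position, so it raises to [u]. /kerbiuzerposeozo/ → kerbiuzerposeozu.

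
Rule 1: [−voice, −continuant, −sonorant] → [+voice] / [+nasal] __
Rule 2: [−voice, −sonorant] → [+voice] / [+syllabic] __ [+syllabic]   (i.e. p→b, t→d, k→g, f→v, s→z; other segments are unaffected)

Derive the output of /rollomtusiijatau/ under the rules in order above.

Rule 1 (post-nasal voicing): /t/ is a voiceless stop immediately after the nasal /m/, so it voices to [d]. /rollomtusiijatau/ → rollomdusiijatau.
Rule 2 (intervocalic voicing): /s/ is a voiceless obstruent between vowels /u/ and /i/, so it voices to [z]. /t/ is a voiceless obstruent between vowels /a/ and /a/, so it voices to [d]. /rollomdusiijatau/ → rollomduziijadau.

rollomduziijadau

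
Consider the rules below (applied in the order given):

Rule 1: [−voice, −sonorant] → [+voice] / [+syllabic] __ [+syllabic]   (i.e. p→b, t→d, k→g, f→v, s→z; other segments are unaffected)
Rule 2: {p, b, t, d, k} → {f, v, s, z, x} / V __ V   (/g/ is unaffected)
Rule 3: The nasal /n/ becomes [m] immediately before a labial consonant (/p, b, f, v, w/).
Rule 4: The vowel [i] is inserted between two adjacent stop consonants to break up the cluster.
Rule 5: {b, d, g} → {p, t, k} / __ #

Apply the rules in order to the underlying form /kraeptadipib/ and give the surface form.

Rule 1 (intervocalic voicing): /p/ is a voiceless obstruent between vowels /i/ and /i/, so it voices to [b]. /kraeptadipib/ → kraeptadibib.
Rule 2 (intervocalic spirantization): /d/ is a stop between vowels /a/ and /i/, so it spirantizes to the fricative [z]. /b/ is a stop between vowels /i/ and /i/, so it spirantizes to the fricative [v]. /kraeptadibib/ → kraeptazivib.
Rule 3 (nasal place assimilation): no segment meets the environment; /kraeptazivib/ is unchanged.
Rule 4 (stop-cluster i-epenthesis): /p/ and /t/ form a stop–stop cluster, so [i] is inserted between them. /kraeptazivib/ → kraepitazivib.
Rule 5 (final devoicing): /b/ is a voiced stop in word-final position, so it devoices to [p]. /kraepitazivib/ → kraepitazivip.

kraepitazivip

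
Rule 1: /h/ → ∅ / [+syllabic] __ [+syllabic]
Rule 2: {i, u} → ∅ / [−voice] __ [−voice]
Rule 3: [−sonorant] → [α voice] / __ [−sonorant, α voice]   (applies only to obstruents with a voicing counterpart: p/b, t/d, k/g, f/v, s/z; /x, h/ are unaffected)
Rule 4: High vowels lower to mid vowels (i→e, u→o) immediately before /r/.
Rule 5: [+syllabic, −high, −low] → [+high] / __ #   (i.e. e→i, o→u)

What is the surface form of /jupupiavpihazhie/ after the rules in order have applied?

Rule 1 (intervocalic h-deletion): /h/ occurs between vowels /i/ and /a/, so it deletes. /jupupiavpihazhie/ → jupupiavpiazhie.
Rule 2 (high vowel syncope): /u/ is a high vowel flanked by voiceless consonants /p/ and /p/, so it deletes. /jupupiavpiazhie/ → juppiavpiazhie.
Rule 3 (regressive voicing assimilation): /v/ precedes the voiceless obstruent /p/, so it devoices to [f] by assimilation. /z/ precedes the voiceless obstruent /h/, so it devoices to [s] by assimilation. /juppiavpiazhie/ → juppiafpiashie.
Rule 4 (pre-rhotic lowering): no segment meets the environment; /juppiafpiashie/ is unchanged.
Rule 5 (final vowel raising): /e/ is a mid vowel in word-final position, so it raises to [i]. /juppiafpiashie/ → juppiafpiashii.

juppiafpiashii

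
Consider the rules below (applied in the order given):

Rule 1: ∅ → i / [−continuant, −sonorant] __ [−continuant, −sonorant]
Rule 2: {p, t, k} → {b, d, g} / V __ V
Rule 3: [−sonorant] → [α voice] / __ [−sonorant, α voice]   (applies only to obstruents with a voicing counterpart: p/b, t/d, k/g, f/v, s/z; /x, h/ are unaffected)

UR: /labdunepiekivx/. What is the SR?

Rule 1 (stop-cluster i-epenthesis): /b/ and /d/ form a stop–stop cluster, so [i] is inserted between them. /labdunepiekivx/ → labidunepiekivx.
Rule 2 (intervocalic voicing): /p/ is a voiceless stop between vowels /e/ and /i/, so it voices to [b]. /k/ is a voiceless stop between vowels /e/ and /i/, so it voices to [g]. /labidunepiekivx/ → labidunebiegivx.
Rule 3 (regressive voicing assimilation): /v/ precedes the voiceless obstruent /x/, so it devoices to [f] by assimilation. /labidunebiegivx/ → labidunebiegifx.

labidunebiegifx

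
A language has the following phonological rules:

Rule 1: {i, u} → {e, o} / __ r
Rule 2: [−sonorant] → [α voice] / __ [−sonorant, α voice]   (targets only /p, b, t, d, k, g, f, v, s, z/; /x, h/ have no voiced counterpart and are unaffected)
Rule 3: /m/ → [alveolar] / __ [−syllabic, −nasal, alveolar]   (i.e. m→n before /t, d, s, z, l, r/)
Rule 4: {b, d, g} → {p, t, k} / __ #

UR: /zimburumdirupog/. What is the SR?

Rule 1 (pre-rhotic lowering): /u/ is a high vowel immediately before /r/, so it lowers to [o]. /i/ is a high vowel immediately before /r/, so it lowers to [e]. /zimburumdirupog/ → zimborumderupog.
Rule 2 (regressive voicing assimilation): no segment meets the environment; /zimborumderupog/ is unchanged.
Rule 3 (nasal place assimilation): /m/ precedes the alveolar consonant /d/, so it assimilates in place to [n]. /zimborumderupog/ → zimborunderupog.
Rule 4 (final devoicing): /g/ is a voiced stop in word-final position, so it devoices to [k]. /zimborunderupog/ → zimborunderupok.

zimborunderupok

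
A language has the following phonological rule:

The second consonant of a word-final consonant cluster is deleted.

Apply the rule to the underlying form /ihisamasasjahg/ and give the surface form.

ihisamasasjah

/g/ is the second consonant of a word-final cluster /hg/, so it deletes.
The other instances of /h/, /s/, /m/, /j/ do not occur in the required environment and remain unchanged.
Surface form: [ihisamasasjah].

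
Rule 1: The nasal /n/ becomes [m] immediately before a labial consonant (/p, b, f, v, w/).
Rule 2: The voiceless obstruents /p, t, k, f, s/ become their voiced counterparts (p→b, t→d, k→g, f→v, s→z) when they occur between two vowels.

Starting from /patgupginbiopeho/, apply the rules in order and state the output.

patgupgimbiobeho

Rule 1 (nasal place assimilation): /n/ precedes the labial consonant /b/, so it assimilates in place to [m]. /patgupginbiopeho/ → patgupgimbiopeho.
Rule 2 (intervocalic voicing): /p/ is a voiceless obstruent between vowels /o/ and /e/, so it voices to [b]. /patgupgimbiopeho/ → patgupgimbiobeho.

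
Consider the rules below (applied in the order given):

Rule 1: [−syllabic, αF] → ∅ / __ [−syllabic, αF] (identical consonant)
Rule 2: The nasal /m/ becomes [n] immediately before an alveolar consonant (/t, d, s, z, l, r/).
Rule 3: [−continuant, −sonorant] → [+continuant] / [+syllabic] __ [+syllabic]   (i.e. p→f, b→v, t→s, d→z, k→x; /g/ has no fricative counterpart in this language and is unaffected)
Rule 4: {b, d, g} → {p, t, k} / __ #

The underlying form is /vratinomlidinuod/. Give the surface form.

vrasinonlizinuot

Rule 1 (degemination): no segment meets the environment; /vratinomlidinuod/ is unchanged.
Rule 2 (nasal place assimilation): /m/ precedes the alveolar consonant /l/, so it assimilates in place to [n]. /vratinomlidinuod/ → vratinonlidinuod.
Rule 3 (intervocalic spirantization): /t/ is a stop between vowels /a/ and /i/, so it spirantizes to the fricative [s]. /d/ is a stop between vowels /i/ and /i/, so it spirantizes to the fricative [z]. /vratinonlidinuod/ → vrasinonlizinuod.
Rule 4 (final devoicing): /d/ is a voiced stop in word-final position, so it devoices to [t]. /vrasinonlizinuod/ → vrasinonlizinuot.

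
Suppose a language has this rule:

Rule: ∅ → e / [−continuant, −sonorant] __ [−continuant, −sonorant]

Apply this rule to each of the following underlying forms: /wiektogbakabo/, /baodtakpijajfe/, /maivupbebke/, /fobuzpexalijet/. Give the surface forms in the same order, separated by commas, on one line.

/wiektogbakabo/: /k/ and /t/ form a stop–stop cluster, so [e] is inserted between them. /g/ and /b/ form a stop–stop cluster, so [e] is inserted between them. → [wieketogebakabo].
/baodtakpijajfe/: /d/ and /t/ form a stop–stop cluster, so [e] is inserted between them. /k/ and /p/ form a stop–stop cluster, so [e] is inserted between them. → [baodetakepijajfe].
/maivupbebke/: /p/ and /b/ form a stop–stop cluster, so [e] is inserted between them. /b/ and /k/ form a stop–stop cluster, so [e] is inserted between them. → [maivupebebeke].
/fobuzpexalijet/: the rule's environment is not met; surfaces unchanged as [fobuzpexalijet].

wieketogebakabo, baodetakepijajfe, maivupebebeke, fobuzpexalijet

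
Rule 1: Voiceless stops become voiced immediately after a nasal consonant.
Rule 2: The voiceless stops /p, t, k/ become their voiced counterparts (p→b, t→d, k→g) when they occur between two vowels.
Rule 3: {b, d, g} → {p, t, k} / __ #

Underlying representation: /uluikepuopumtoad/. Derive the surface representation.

uluigebuobumdoat

Rule 1 (post-nasal voicing): /t/ is a voiceless stop immediately after the nasal /m/, so it voices to [d]. /uluikepuopumtoad/ → uluikepuopumdoad.
Rule 2 (intervocalic voicing): /k/ is a voiceless stop between vowels /i/ and /e/, so it voices to [g]. /p/ is a voiceless stop between vowels /e/ and /u/, so it voices to [b]. /p/ is a voiceless stop between vowels /o/ and /u/, so it voices to [b]. /uluikepuopumdoad/ → uluigebuobumdoad.
Rule 3 (final devoicing): /d/ is a voiced stop in word-final position, so it devoices to [t]. /uluigebuobumdoad/ → uluigebuobumdoat.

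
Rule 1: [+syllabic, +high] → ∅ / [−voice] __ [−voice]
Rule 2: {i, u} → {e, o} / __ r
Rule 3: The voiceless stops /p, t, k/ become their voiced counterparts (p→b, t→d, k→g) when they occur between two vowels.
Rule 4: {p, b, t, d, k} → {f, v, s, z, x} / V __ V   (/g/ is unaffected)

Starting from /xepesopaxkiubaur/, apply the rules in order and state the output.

xevesovaxkiuvaor

Rule 1 (high vowel syncope): no segment meets the environment; /xepesopaxkiubaur/ is unchanged.
Rule 2 (pre-rhotic lowering): /u/ is a high vowel immediately before /r/, so it lowers to [o]. /xepesopaxkiubaur/ → xepesopaxkiubaor.
Rule 3 (intervocalic voicing): /p/ is a voiceless stop between vowels /e/ and /e/, so it voices to [b]. /p/ is a voiceless stop between vowels /o/ and /a/, so it voices to [b]. /xepesopaxkiubaor/ → xebesobaxkiubaor.
Rule 4 (intervocalic spirantization): /b/ is a stop between vowels /e/ and /e/, so it spirantizes to the fricative [v]. /b/ is a stop between vowels /o/ and /a/, so it spirantizes to the fricative [v]. /b/ is a stop between vowels /u/ and /a/, so it spirantizes to the fricative [v]. /xebesobaxkiubaor/ → xevesovaxkiuvaor.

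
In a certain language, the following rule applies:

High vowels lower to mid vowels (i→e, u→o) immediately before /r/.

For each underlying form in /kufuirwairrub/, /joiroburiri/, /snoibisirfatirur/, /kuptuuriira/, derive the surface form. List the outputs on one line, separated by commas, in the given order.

/kufuirwairrub/: /i/ is a high vowel immediately before /r/, so it lowers to [e]. /i/ is a high vowel immediately before /r/, so it lowers to [e]. → [kufuerwaerrub].
/joiroburiri/: /i/ is a high vowel immediately before /r/, so it lowers to [e]. /u/ is a high vowel immediately before /r/, so it lowers to [o]. /i/ is a high vowel immediately before /r/, so it lowers to [e]. → [joeroboreri].
/snoibisirfatirur/: /i/ is a high vowel immediately before /r/, so it lowers to [e]. /i/ is a high vowel immediately before /r/, so it lowers to [e]. /u/ is a high vowel immediately before /r/, so it lowers to [o]. → [snoibiserfateror].
/kuptuuriira/: /u/ is a high vowel immediately before /r/, so it lowers to [o]. /i/ is a high vowel immediately before /r/, so it lowers to [e]. → [kuptuoriera].

kufuerwaerrub, joeroboreri, snoibiserfateror, kuptuoriera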